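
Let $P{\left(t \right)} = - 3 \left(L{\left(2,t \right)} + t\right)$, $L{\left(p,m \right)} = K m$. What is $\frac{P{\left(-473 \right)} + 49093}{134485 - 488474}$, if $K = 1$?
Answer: $- \frac{51931}{353989} \approx -0.1467$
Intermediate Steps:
$L{\left(p,m \right)} = m$ ($L{\left(p,m \right)} = 1 m = m$)
$P{\left(t \right)} = - 6 t$ ($P{\left(t \right)} = - 3 \left(t + t\right) = - 3 \cdot 2 t = - 6 t$)
$\frac{P{\left(-473 \right)} + 49093}{134485 - 488474} = \frac{\left(-6\right) \left(-473\right) + 49093}{134485 - 488474} = \frac{2838 + 49093}{-353989} = 51931 \left(- \frac{1}{353989}\right) = - \frac{51931}{353989}$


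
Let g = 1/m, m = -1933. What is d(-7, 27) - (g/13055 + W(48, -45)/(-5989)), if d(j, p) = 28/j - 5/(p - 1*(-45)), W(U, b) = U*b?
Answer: -48206946107347/10881669710520 ≈ -4.4301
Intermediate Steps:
g = -1/1933 (g = 1/(-1933) = -1/1933 ≈ -0.00051733)
d(j, p) = -5/(45 + p) + 28/j (d(j, p) = 28/j - 5/(p + 45) = 28/j - 5/(45 + p) = -5/(45 + p) + 28/j)
d(-7, 27) - (g/13055 + W(48, -45)/(-5989)) = (1260 - 5*(-7) + 28*27)/((-7)*(45 + 27)) - (-1/1933/13055 + (48*(-45))/(-5989)) = -⅐*(1260 + 35 + 756)/72 - (-1/1933*1/13055 - 2160*(-1/5989)) = -⅐*1/72*2051 - (-1/25235315 + 2160/5989) = -293/72 - 1*54508274411/151134301535 = -293/72 - 54508274411/151134301535 = -48206946107347/10881669710520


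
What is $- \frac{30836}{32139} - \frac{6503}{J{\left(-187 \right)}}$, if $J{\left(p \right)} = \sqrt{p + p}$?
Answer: $- \frac{30836}{32139} + \frac{6503 i \sqrt{374}}{374} \approx -0.95946 + 336.26 i$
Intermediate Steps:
$J{\left(p \right)} = \sqrt{2} \sqrt{p}$ ($J{\left(p \right)} = \sqrt{2 p} = \sqrt{2} \sqrt{p}$)
$- \frac{30836}{32139} - \frac{6503}{J{\left(-187 \right)}} = - \frac{30836}{32139} - \frac{6503}{\sqrt{2} \sqrt{-187}} = \left(-30836\right) \frac{1}{32139} - \frac{6503}{\sqrt{2} i \sqrt{187}} = - \frac{30836}{32139} - \frac{6503}{i \sqrt{374}} = - \frac{30836}{32139} - 6503 \left(- \frac{i \sqrt{374}}{374}\right) = - \frac{30836}{32139} + \frac{6503 i \sqrt{374}}{374}$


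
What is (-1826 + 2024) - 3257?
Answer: -3059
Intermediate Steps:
(-1826 + 2024) - 3257 = 198 - 3257 = -3059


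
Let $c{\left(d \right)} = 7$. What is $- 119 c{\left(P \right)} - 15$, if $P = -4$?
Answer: $-848$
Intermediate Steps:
$- 119 c{\left(P \right)} - 15 = \left(-119\right) 7 - 15 = -833 - 15 = -848$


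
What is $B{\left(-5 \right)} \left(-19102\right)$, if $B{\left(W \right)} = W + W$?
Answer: $191020$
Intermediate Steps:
$B{\left(W \right)} = 2 W$
$B{\left(-5 \right)} \left(-19102\right) = 2 \left(-5\right) \left(-19102\right) = \left(-10\right) \left(-19102\right) = 191020$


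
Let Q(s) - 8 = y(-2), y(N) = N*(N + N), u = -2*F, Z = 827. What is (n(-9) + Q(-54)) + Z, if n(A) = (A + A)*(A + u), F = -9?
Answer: 681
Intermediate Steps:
u = 18 (u = -2*(-9) = 18)
y(N) = 2*N² (y(N) = N*(2*N) = 2*N²)
Q(s) = 16 (Q(s) = 8 + 2*(-2)² = 8 + 2*4 = 8 + 8 = 16)
n(A) = 2*A*(18 + A) (n(A) = (A + A)*(A + 18) = (2*A)*(18 + A) = 2*A*(18 + A))
(n(-9) + Q(-54)) + Z = (2*(-9)*(18 - 9) + 16) + 827 = (2*(-9)*9 + 16) + 827 = (-162 + 16) + 827 = -146 + 827 = 681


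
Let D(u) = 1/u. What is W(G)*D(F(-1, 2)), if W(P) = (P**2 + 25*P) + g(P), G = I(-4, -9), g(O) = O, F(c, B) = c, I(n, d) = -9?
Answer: 153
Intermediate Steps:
G = -9
W(P) = P**2 + 26*P (W(P) = (P**2 + 25*P) + P = P**2 + 26*P)
W(G)*D(F(-1, 2)) = -9*(26 - 9)/(-1) = -9*17*(-1) = -153*(-1) = 153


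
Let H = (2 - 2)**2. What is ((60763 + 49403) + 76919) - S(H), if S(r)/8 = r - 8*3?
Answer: 187277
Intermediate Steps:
H = 0 (H = 0**2 = 0)
S(r) = -192 + 8*r (S(r) = 8*(r - 8*3) = 8*(r - 24) = 8*(-24 + r) = -192 + 8*r)
((60763 + 49403) + 76919) - S(H) = ((60763 + 49403) + 76919) - (-192 + 8*0) = (110166 + 76919) - (-192 + 0) = 187085 - 1*(-192) = 187085 + 192 = 187277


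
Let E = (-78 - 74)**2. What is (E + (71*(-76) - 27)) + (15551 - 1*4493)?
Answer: 28739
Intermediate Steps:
E = 23104 (E = (-152)**2 = 23104)
(E + (71*(-76) - 27)) + (15551 - 1*4493) = (23104 + (71*(-76) - 27)) + (15551 - 1*4493) = (23104 + (-5396 - 27)) + (15551 - 4493) = (23104 - 5423) + 11058 = 17681 + 11058 = 28739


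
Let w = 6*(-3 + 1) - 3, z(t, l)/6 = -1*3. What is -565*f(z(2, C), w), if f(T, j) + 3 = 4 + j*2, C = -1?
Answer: 16385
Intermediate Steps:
z(t, l) = -18 (z(t, l) = 6*(-1*3) = 6*(-3) = -18)
w = -15 (w = 6*(-2) - 3 = -12 - 3 = -15)
f(T, j) = 1 + 2*j (f(T, j) = -3 + (4 + j*2) = -3 + (4 + 2*j) = 1 + 2*j)
-565*f(z(2, C), w) = -565*(1 + 2*(-15)) = -565*(1 - 30) = -565*(-29) = 16385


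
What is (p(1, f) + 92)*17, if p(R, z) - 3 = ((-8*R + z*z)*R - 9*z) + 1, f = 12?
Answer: 2108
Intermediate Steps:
p(R, z) = 4 - 9*z + R*(z² - 8*R) (p(R, z) = 3 + (((-8*R + z*z)*R - 9*z) + 1) = 3 + (((-8*R + z²)*R - 9*z) + 1) = 3 + (((z² - 8*R)*R - 9*z) + 1) = 3 + ((R*(z² - 8*R) - 9*z) + 1) = 3 + ((-9*z + R*(z² - 8*R)) + 1) = 3 + (1 - 9*z + R*(z² - 8*R)) = 4 - 9*z + R*(z² - 8*R))
(p(1, f) + 92)*17 = ((4 - 9*12 - 8*1² + 1*12²) + 92)*17 = ((4 - 108 - 8*1 + 1*144) + 92)*17 = ((4 - 108 - 8 + 144) + 92)*17 = (32 + 92)*17 = 124*17 = 2108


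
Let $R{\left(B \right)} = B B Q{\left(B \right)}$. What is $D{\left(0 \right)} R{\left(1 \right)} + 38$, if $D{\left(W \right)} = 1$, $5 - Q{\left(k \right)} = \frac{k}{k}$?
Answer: $42$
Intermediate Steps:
$Q{\left(k \right)} = 4$ ($Q{\left(k \right)} = 5 - \frac{k}{k} = 5 - 1 = 4$)
$R{\left(B \right)} = 4 B^{2}$ ($R{\left(B \right)} = B B 4 = B^{2} \cdot 4 = 4 B^{2}$)
$D{\left(0 \right)} R{\left(1 \right)} + 38 = 1 \cdot 4 \cdot 1^{2} + 38 = 1 \cdot 4 \cdot 1 + 38 = 1 \cdot 4 + 38 = 4 + 38 = 42$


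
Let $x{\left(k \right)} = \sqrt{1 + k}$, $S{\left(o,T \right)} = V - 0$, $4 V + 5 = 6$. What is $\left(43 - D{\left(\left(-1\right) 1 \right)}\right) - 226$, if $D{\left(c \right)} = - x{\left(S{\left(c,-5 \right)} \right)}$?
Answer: $-183 + \frac{\sqrt{5}}{2} \approx -181.88$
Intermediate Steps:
$V = \frac{1}{4}$ ($V = - \frac{5}{4} + \frac{1}{4} \cdot 6 = - \frac{5}{4} + \frac{3}{2} = \frac{1}{4} \approx 0.25$)
$S{\left(o,T \right)} = \frac{1}{4}$ ($S{\left(o,T \right)} = \frac{1}{4} - 0 = \frac{1}{4} + 0 = \frac{1}{4}$)
$D{\left(c \right)} = - \frac{\sqrt{5}}{2}$ ($D{\left(c \right)} = - \sqrt{1 + \frac{1}{4}} = - \sqrt{\frac{5}{4}} = - \frac{\sqrt{5}}{2}$)
$\left(43 - D{\left(\left(-1\right) 1 \right)}\right) - 226 = \left(43 - - \frac{\sqrt{5}}{2}\right) - 226 = \left(43 + \frac{\sqrt{5}}{2}\right) - 226 = -183 + \frac{\sqrt{5}}{2}$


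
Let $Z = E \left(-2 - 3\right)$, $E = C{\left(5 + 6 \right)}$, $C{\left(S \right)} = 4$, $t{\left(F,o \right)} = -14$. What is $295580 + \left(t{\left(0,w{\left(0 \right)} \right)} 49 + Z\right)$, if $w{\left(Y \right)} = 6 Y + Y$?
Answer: $294874$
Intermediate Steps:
$w{\left(Y \right)} = 7 Y$
$E = 4$
$Z = -20$ ($Z = 4 \left(-2 - 3\right) = 4 \left(-5\right) = -20$)
$295580 + \left(t{\left(0,w{\left(0 \right)} \right)} 49 + Z\right) = 295580 - 706 = 294874$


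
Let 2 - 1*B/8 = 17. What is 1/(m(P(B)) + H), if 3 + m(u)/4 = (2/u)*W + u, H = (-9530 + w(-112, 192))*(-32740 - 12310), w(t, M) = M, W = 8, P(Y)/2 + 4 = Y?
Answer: 31/13040952768 ≈ 2.3771e-9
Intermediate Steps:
B = -120 (B = 16 - 8*17 = 16 - 136 = -120)
P(Y) = -8 + 2*Y
H = 420676900 (H = (-9530 + 192)*(-32740 - 12310) = -9338*(-45050) = 420676900)
m(u) = -12 + 4*u + 64/u (m(u) = -12 + 4*((2/u)*8 + u) = -12 + 4*(16/u + u) = -12 + 4*(u + 16/u) = -12 + (4*u + 64/u) = -12 + 4*u + 64/u)
1/(m(P(B)) + H) = 1/((-12 + 4*(-8 + 2*(-120)) + 64/(-8 + 2*(-120))) + 420676900) = 1/((-12 + 4*(-8 - 240) + 64/(-8 - 240)) + 420676900) = 1/((-12 + 4*(-248) + 64/(-248)) + 420676900) = 1/((-12 - 992 + 64*(-1/248)) + 420676900) = 1/((-12 - 992 - 8/31) + 420676900) = 1/(-31132/31 + 420676900) = 1/(13040952768/31) = 31/13040952768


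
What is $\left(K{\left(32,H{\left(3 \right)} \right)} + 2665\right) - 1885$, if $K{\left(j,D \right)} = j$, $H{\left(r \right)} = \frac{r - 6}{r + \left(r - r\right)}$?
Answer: $812$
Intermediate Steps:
$H{\left(r \right)} = \frac{-6 + r}{r}$ ($H{\left(r \right)} = \frac{-6 + r}{r + 0} = \frac{-6 + r}{r}$)
$\left(K{\left(32,H{\left(3 \right)} \right)} + 2665\right) - 1885 = \left(32 + 2665\right) - 1885 = 2697 - 1885 = 812$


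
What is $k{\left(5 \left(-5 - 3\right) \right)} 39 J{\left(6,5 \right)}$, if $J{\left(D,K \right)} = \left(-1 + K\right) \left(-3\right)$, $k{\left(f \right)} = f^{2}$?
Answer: $-748800$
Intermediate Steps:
$J{\left(D,K \right)} = 3 - 3 K$
$k{\left(5 \left(-5 - 3\right) \right)} 39 J{\left(6,5 \right)} = \left(5 \left(-5 - 3\right)\right)^{2} \cdot 39 \left(3 - 15\right) = \left(5 \left(-8\right)\right)^{2} \cdot 39 \left(3 - 15\right) = \left(-40\right)^{2} \cdot 39 \left(-12\right) = 1600 \cdot 39 \left(-12\right) = 62400 \left(-12\right) = -748800$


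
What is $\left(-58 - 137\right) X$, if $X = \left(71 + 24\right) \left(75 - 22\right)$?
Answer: $-981825$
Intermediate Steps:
$X = 5035$ ($X = 95 \cdot 53 = 5035$)
$\left(-58 - 137\right) X = \left(-58 - 137\right) 5035 = \left(-195\right) 5035 = -981825$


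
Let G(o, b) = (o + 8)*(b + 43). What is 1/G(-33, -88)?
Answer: 1/1125 ≈ 0.00088889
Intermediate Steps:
G(o, b) = (8 + o)*(43 + b)
1/G(-33, -88) = 1/(344 + 8*(-88) + 43*(-33) - 88*(-33)) = 1/(344 - 704 - 1419 + 2904) = 1/1125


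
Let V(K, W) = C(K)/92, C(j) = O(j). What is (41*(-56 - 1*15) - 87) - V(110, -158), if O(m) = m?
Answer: -137963/46 ≈ -2999.2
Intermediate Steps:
C(j) = j
V(K, W) = K/92
(41*(-56 - 1*15) - 87) - V(110, -158) = (41*(-56 - 1*15) - 87) - 110/92 = (41*(-56 - 15) - 87) - 1*55/46 = (41*(-71) - 87) - 55/46 = (-2911 - 87) - 55/46 = -2998 - 55/46 = -137963/46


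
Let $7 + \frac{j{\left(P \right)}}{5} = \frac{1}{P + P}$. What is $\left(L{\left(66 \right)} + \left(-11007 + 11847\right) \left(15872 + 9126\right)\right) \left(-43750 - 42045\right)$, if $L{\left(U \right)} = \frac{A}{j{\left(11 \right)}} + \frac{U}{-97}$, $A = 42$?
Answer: $- \frac{8912271324758546}{4947} \approx -1.8016 \cdot 10^{12}$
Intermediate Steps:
$j{\left(P \right)} = -35 + \frac{5}{2 P}$ ($j{\left(P \right)} = -35 + \frac{5}{P + P} = -35 + \frac{5}{2 P}$)
$L{\left(U \right)} = - \frac{308}{255} - \frac{U}{97}$ ($L{\left(U \right)} = \frac{42}{-35 + \frac{5}{2 \cdot 11}} + \frac{U}{-97} = \frac{42}{-35 + \frac{5}{2} \cdot \frac{1}{11}} + U \left(- \frac{1}{97}\right) = \frac{42}{-35 + \frac{5}{22}} - \frac{U}{97} = \frac{42}{- \frac{765}{22}} - \frac{U}{97} = 42 \left(- \frac{22}{765}\right) - \frac{U}{97} = - \frac{308}{255} - \frac{U}{97}$)
$\left(L{\left(66 \right)} + \left(-11007 + 11847\right) \left(15872 + 9126\right)\right) \left(-43750 - 42045\right) = \left(\left(- \frac{308}{255} - \frac{66}{97}\right) + \left(-11007 + 11847\right) \left(15872 + 9126\right)\right) \left(-43750 - 42045\right) = \left(\left(- \frac{308}{255} - \frac{66}{97}\right) + 840 \cdot 24998\right) \left(-85795\right) = \left(- \frac{46706}{24735} + 20998320\right) \left(-85795\right) = \frac{519393398494}{24735} \left(-85795\right) = - \frac{8912271324758546}{4947}$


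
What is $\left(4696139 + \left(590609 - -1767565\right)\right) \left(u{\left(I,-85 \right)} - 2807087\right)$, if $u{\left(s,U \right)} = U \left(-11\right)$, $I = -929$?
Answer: $-19795474533576$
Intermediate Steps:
$u{\left(s,U \right)} = - 11 U$
$\left(4696139 + \left(590609 - -1767565\right)\right) \left(u{\left(I,-85 \right)} - 2807087\right) = \left(4696139 + \left(590609 - -1767565\right)\right) \left(\left(-11\right) \left(-85\right) - 2807087\right) = \left(4696139 + \left(590609 + 1767565\right)\right) \left(935 - 2807087\right) = \left(4696139 + 2358174\right) \left(-2806152\right) = 7054313 \left(-2806152\right) = -19795474533576$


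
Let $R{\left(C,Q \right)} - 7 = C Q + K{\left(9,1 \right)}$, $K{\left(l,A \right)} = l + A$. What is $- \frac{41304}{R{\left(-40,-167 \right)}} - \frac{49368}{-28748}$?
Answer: $- \frac{214197474}{48131339} \approx -4.4503$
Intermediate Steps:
$K{\left(l,A \right)} = A + l$
$R{\left(C,Q \right)} = 17 + C Q$ ($R{\left(C,Q \right)} = 7 + \left(C Q + \left(1 + 9\right)\right) = 7 + \left(C Q + 10\right) = 7 + \left(10 + C Q\right) = 17 + C Q$)
$- \frac{41304}{R{\left(-40,-167 \right)}} - \frac{49368}{-28748} = - \frac{41304}{17 - -6680} - \frac{49368}{-28748} = - \frac{41304}{17 + 6680} - - \frac{12342}{7187} = - \frac{41304}{6697} + \frac{12342}{7187} = - \frac{214197474}{48131339}$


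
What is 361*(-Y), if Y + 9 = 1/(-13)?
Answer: 42598/13 ≈ 3276.8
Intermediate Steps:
Y = -118/13 (Y = -9 + 1/(-13) = -9 - 1/13 = -118/13 ≈ -9.0769)
361*(-Y) = 361*(-1*(-118/13)) = 361*(118/13) = 42598/13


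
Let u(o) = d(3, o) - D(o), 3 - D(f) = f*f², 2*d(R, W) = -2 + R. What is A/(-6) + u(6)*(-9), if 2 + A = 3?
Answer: -5765/3 ≈ -1921.7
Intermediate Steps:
A = 1 (A = -2 + 3 = 1)
d(R, W) = -1 + R/2 (d(R, W) = (-2 + R)/2 = -1 + R/2)
D(f) = 3 - f³ (D(f) = 3 - f*f² = 3 - f³)
u(o) = -5/2 + o³ (u(o) = (-1 + (½)*3) - (3 - o³) = (-1 + 3/2) + (-3 + o³) = ½ + (-3 + o³) = -5/2 + o³)
A/(-6) + u(6)*(-9) = 1/(-6) + (-5/2 + 6³)*(-9) = 1*(-⅙) + (-5/2 + 216)*(-9) = -⅙ + (427/2)*(-9) = -⅙ - 3843/2 = -5765/3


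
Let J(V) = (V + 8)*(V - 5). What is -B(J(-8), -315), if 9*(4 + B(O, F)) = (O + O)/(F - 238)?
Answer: 4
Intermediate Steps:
J(V) = (-5 + V)*(8 + V) (J(V) = (8 + V)*(-5 + V) = (-5 + V)*(8 + V))
B(O, F) = -4 + 2*O/(9*(-238 + F)) (B(O, F) = -4 + ((O + O)/(F - 238))/9 = -4 + ((2*O)/(-238 + F))/9 = -4 + (2*O/(-238 + F))/9 = -4 + 2*O/(9*(-238 + F)))
-B(J(-8), -315) = -2*(4284 + (-40 + (-8)**2 + 3*(-8)) - 18*(-315))/(9*(-238 - 315)) = -2*(4284 + (-40 + 64 - 24) + 5670)/(9*(-553)) = -2*(-1)*(4284 + 0 + 5670)/(9*553) = -2*(-1)*9954/(9*553) = -1*(-4) = 4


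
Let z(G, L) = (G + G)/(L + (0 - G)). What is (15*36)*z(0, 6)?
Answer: 0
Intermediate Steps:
z(G, L) = 2*G/(L - G) (z(G, L) = (2*G)/(L - G) = 2*G/(L - G))
(15*36)*z(0, 6) = (15*36)*(-2*0/(0 - 1*6)) = 540*(-2*0/(0 - 6)) = 540*(-2*0/(-6)) = 540*(-2*0*(-⅙)) = 540*0 = 0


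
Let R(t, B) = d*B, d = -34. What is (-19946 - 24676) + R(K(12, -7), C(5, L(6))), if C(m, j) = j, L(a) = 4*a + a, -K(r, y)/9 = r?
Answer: -45642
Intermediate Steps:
K(r, y) = -9*r
L(a) = 5*a
R(t, B) = -34*B
(-19946 - 24676) + R(K(12, -7), C(5, L(6))) = (-19946 - 24676) - 170*6 = -44622 - 34*30 = -44622 - 1020 = -45642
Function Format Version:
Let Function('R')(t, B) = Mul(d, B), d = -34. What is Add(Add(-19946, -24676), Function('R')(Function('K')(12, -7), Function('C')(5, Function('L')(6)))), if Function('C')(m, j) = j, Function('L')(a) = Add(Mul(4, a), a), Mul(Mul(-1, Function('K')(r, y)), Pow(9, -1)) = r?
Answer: -45642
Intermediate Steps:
Function('K')(r, y) = Mul(-9, r)
Function('L')(a) = Mul(5, a)
Function('R')(t, B) = Mul(-34, B)
Add(Add(-19946, -24676), Function('R')(Function('K')(12, -7), Function('C')(5, Function('L')(6)))) = Add(Add(-19946, -24676), Mul(-34, Mul(5, 6))) = Add(-44622, Mul(-34, 30)) = Add(-44622, -1020) = -45642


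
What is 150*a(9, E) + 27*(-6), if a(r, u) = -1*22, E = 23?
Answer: -3462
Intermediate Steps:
a(r, u) = -22
150*a(9, E) + 27*(-6) = 150*(-22) + 27*(-6) = -3300 - 162 = -3462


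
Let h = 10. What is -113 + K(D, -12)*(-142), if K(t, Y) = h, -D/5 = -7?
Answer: -1533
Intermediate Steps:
D = 35 (D = -5*(-7) = 35)
K(t, Y) = 10
-113 + K(D, -12)*(-142) = -113 + 10*(-142) = -113 - 1420 = -1533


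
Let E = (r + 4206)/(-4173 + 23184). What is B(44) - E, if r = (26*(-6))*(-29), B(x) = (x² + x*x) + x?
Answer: 24812782/6337 ≈ 3915.5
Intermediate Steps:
B(x) = x + 2*x² (B(x) = (x² + x²) + x = 2*x² + x = x + 2*x²)
r = 4524 (r = -156*(-29) = 4524)
E = 2910/6337 (E = (4524 + 4206)/(-4173 + 23184) = 8730/19011 = 8730*(1/19011) = 2910/6337 ≈ 0.45921)
B(44) - E = 44*(1 + 2*44) - 1*2910/6337 = 44*(1 + 88) - 2910/6337 = 44*89 - 2910/6337 = 3916 - 2910/6337 = 24812782/6337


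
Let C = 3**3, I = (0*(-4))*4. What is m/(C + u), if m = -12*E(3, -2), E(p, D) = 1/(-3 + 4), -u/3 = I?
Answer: -4/9 ≈ -0.44444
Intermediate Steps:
I = 0 (I = 0*4 = 0)
C = 27
u = 0 (u = -3*0 = 0)
E(p, D) = 1 (E(p, D) = 1/1 = 1)
m = -12 (m = -12*1 = -12)
m/(C + u) = -12/(27 + 0) = -12/27 = (1/27)*(-12) = -4/9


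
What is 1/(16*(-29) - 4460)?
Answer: -1/4924 ≈ -0.00020309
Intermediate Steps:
1/(16*(-29) - 4460) = 1/(-464 - 4460) = 1/(-4924) = -1/4924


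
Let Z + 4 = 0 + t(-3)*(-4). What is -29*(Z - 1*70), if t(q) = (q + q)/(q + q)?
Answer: 2262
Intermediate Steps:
t(q) = 1 (t(q) = (2*q)/((2*q)) = (2*q)*(1/(2*q)) = 1)
Z = -8 (Z = -4 + (0 + 1*(-4)) = -4 + (0 - 4) = -4 - 4 = -8)
-29*(Z - 1*70) = -29*(-8 - 1*70) = -29*(-8 - 70) = -29*(-78) = 2262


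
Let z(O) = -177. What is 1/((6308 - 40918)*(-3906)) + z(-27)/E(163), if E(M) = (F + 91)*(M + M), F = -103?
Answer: 1994003561/44070851160 ≈ 0.045245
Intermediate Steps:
E(M) = -24*M (E(M) = (-103 + 91)*(M + M) = -24*M)
1/((6308 - 40918)*(-3906)) + z(-27)/E(163) = 1/((6308 - 40918)*(-3906)) - 177/((-24*163)) = -1/3906/(-34610) - 177/(-3912) = -1/34610*(-1/3906) - 177*(-1/3912) = 1/135186660 + 59/1304 = 1994003561/44070851160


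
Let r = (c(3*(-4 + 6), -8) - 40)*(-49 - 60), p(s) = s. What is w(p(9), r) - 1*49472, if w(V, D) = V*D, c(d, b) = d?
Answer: -16118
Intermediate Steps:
r = 3706 (r = (3*(-4 + 6) - 40)*(-49 - 60) = (3*2 - 40)*(-109) = (6 - 40)*(-109) = -34*(-109) = 3706)
w(V, D) = D*V
w(p(9), r) - 1*49472 = 3706*9 - 1*49472 = 33354 - 49472 = -16118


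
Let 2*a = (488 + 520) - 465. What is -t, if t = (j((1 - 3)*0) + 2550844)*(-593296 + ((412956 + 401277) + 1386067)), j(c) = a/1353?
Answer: -1848746792064438/451 ≈ -4.0992e+12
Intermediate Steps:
a = 543/2 (a = ((488 + 520) - 465)/2 = (1008 - 465)/2 = (1/2)*543 = 543/2 ≈ 271.50)
j(c) = 181/902 (j(c) = (543/2)/1353 = (543/2)*(1/1353) = 181/902)
t = 1848746792064438/451 (t = (181/902 + 2550844)*(-593296 + ((412956 + 401277) + 1386067)) = 2300861469*(-593296 + (814233 + 1386067))/902 = 2300861469*(-593296 + 2200300)/902 = (2300861469/902)*1607004 = 1848746792064438/451 ≈ 4.0992e+12)
-t = -1*1848746792064438/451 = -1848746792064438/451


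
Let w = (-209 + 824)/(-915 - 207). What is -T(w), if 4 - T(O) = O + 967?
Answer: 359957/374 ≈ 962.45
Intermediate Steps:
w = -205/374 (w = 615/(-1122) = 615*(-1/1122) = -205/374 ≈ -0.54813)
T(O) = -963 - O (T(O) = 4 - (O + 967) = 4 - (967 + O) = 4 + (-967 - O) = -963 - O)
-T(w) = -(-963 - 1*(-205/374)) = -(-963 + 205/374) = -1*(-359957/374) = 359957/374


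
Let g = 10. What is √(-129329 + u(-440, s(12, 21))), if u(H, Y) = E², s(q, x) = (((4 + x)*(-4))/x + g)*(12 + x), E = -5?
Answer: 2*I*√32326 ≈ 359.59*I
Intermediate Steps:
s(q, x) = (10 + (-16 - 4*x)/x)*(12 + x) (s(q, x) = (((4 + x)*(-4))/x + 10)*(12 + x) = ((-16 - 4*x)/x + 10)*(12 + x) = (10 + (-16 - 4*x)/x)*(12 + x))
u(H, Y) = 25 (u(H, Y) = (-5)² = 25)
√(-129329 + u(-440, s(12, 21))) = √(-129329 + 25) = √(-129304) = 2*I*√32326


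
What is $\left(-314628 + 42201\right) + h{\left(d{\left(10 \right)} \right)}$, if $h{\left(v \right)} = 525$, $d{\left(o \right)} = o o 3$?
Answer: $-271902$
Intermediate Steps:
$d{\left(o \right)} = 3 o^{2}$ ($d{\left(o \right)} = o^{2} \cdot 3 = 3 o^{2}$)
$\left(-314628 + 42201\right) + h{\left(d{\left(10 \right)} \right)} = \left(-314628 + 42201\right) + 525 = -272427 + 525 = -271902$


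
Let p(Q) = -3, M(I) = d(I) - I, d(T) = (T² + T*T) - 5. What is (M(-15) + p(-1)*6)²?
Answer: 195364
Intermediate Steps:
d(T) = -5 + 2*T² (d(T) = (T² + T²) - 5 = 2*T² - 5 = -5 + 2*T²)
M(I) = -5 - I + 2*I² (M(I) = (-5 + 2*I²) - I = -5 - I + 2*I²)
(M(-15) + p(-1)*6)² = ((-5 - 1*(-15) + 2*(-15)²) - 3*6)² = ((-5 + 15 + 2*225) - 18)² = ((-5 + 15 + 450) - 18)² = (460 - 18)² = 442² = 195364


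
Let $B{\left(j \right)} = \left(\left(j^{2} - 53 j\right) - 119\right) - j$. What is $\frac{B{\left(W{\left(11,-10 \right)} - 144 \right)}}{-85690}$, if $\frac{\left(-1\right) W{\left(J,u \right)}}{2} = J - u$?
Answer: $- \frac{44521}{85690} \approx -0.51956$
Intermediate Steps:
$W{\left(J,u \right)} = - 2 J + 2 u$ ($W{\left(J,u \right)} = - 2 \left(J - u\right) = - 2 J + 2 u$)
$B{\left(j \right)} = -119 + j^{2} - 54 j$ ($B{\left(j \right)} = \left(-119 + j^{2} - 53 j\right) - j = -119 + j^{2} - 54 j$)
$\frac{B{\left(W{\left(11,-10 \right)} - 144 \right)}}{-85690} = \frac{-119 + \left(\left(\left(-2\right) 11 + 2 \left(-10\right)\right) - 144\right)^{2} - 54 \left(\left(\left(-2\right) 11 + 2 \left(-10\right)\right) - 144\right)}{-85690} = \left(-119 + \left(\left(-22 - 20\right) - 144\right)^{2} - 54 \left(\left(-22 - 20\right) - 144\right)\right) \left(- \frac{1}{85690}\right) = \left(-119 + \left(-42 - 144\right)^{2} - 54 \left(-42 - 144\right)\right) \left(- \frac{1}{85690}\right) = \left(-119 + \left(-186\right)^{2} - -10044\right) \left(- \frac{1}{85690}\right) = \left(-119 + 34596 + 10044\right) \left(- \frac{1}{85690}\right) = 44521 \left(- \frac{1}{85690}\right) = - \frac{44521}{85690}$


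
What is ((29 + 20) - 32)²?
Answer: 289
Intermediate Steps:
((29 + 20) - 32)² = (49 - 32)² = 17² = 289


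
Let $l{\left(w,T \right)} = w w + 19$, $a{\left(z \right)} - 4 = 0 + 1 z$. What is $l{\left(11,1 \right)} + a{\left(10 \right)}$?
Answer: $154$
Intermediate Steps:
$a{\left(z \right)} = 4 + z$ ($a{\left(z \right)} = 4 + \left(0 + 1 z\right) = 4 + \left(0 + z\right) = 4 + z$)
$l{\left(w,T \right)} = 19 + w^{2}$ ($l{\left(w,T \right)} = w^{2} + 19 = 19 + w^{2}$)
$l{\left(11,1 \right)} + a{\left(10 \right)} = \left(19 + 11^{2}\right) + \left(4 + 10\right) = \left(19 + 121\right) + 14 = 140 + 14 = 154$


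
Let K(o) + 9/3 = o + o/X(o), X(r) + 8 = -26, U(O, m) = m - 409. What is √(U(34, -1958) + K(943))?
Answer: I*√1681674/34 ≈ 38.141*I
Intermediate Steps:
U(O, m) = -409 + m
X(r) = -34 (X(r) = -8 - 26 = -34)
K(o) = -3 + 33*o/34 (K(o) = -3 + (o + o/(-34)) = -3 + (o + o*(-1/34)) = -3 + (o - o/34) = -3 + 33*o/34)
√(U(34, -1958) + K(943)) = √((-409 - 1958) + (-3 + (33/34)*943)) = √(-2367 + (-3 + 31119/34)) = √(-2367 + 31017/34) = √(-49461/34) = I*√1681674/34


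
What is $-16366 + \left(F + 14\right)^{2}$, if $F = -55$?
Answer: $-14685$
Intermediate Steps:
$-16366 + \left(F + 14\right)^{2} = -16366 + \left(-55 + 14\right)^{2} = -16366 + \left(-41\right)^{2} = -16366 + 1681 = -14685$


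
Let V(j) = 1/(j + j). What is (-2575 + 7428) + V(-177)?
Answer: 1717961/354 ≈ 4853.0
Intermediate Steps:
V(j) = 1/(2*j)
(-2575 + 7428) + V(-177) = (-2575 + 7428) + (½)/(-177) = 4853 + (½)*(-1/177) = 4853 - 1/354 = 1717961/354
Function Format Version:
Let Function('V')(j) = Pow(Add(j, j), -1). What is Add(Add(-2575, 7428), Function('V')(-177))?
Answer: Rational(1717961, 354) ≈ 4853.0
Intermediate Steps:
Function('V')(j) = Mul(Rational(1, 2), Pow(j, -1)) (Function('V')(j) = Pow(Mul(2, j), -1) = Mul(Rational(1, 2), Pow(j, -1)))
Add(Add(-2575, 7428), Function('V')(-177)) = Add(Add(-2575, 7428), Mul(Rational(1, 2), Pow(-177, -1))) = Add(4853, Mul(Rational(1, 2), Rational(-1, 177))) = Add(4853, Rational(-1, 354)) = Rational(1717961, 354)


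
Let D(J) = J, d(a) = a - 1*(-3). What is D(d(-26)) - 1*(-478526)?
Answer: 478503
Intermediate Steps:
d(a) = 3 + a (d(a) = a + 3 = 3 + a)
D(d(-26)) - 1*(-478526) = (3 - 26) - 1*(-478526) = -23 + 478526 = 478503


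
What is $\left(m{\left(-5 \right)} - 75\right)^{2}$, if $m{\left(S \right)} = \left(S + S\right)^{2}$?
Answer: $625$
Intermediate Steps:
$m{\left(S \right)} = 4 S^{2}$ ($m{\left(S \right)} = \left(2 S\right)^{2} = 4 S^{2}$)
$\left(m{\left(-5 \right)} - 75\right)^{2} = \left(4 \left(-5\right)^{2} - 75\right)^{2} = \left(4 \cdot 25 - 75\right)^{2} = \left(100 - 75\right)^{2} = 25^{2} = 625$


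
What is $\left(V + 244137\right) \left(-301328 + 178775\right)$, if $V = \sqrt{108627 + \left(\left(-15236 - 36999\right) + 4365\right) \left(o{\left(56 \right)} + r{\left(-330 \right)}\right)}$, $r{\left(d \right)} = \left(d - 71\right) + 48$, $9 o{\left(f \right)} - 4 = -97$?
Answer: $-29919721761 - 40851 \sqrt{157512543} \approx -3.0432 \cdot 10^{10}$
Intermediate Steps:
$o{\left(f \right)} = - \frac{31}{3}$ ($o{\left(f \right)} = \frac{4}{9} + \frac{1}{9} \left(-97\right) = \frac{4}{9} - \frac{97}{9} = - \frac{31}{3}$)
$r{\left(d \right)} = -23 + d$ ($r{\left(d \right)} = \left(-71 + d\right) + 48 = -23 + d$)
$V = \frac{\sqrt{157512543}}{3}$ ($V = \sqrt{108627 + \left(\left(-15236 - 36999\right) + 4365\right) \left(- \frac{31}{3} - 353\right)} = \sqrt{108627 + \left(-52235 + 4365\right) \left(- \frac{31}{3} - 353\right)} = \sqrt{108627 - - \frac{52178300}{3}} = \sqrt{108627 + \frac{52178300}{3}} = \sqrt{\frac{52504181}{3}} = \frac{\sqrt{157512543}}{3} \approx 4183.5$)
$\left(V + 244137\right) \left(-301328 + 178775\right) = \left(\frac{\sqrt{157512543}}{3} + 244137\right) \left(-301328 + 178775\right) = \left(244137 + \frac{\sqrt{157512543}}{3}\right) \left(-122553\right) = -29919721761 - 40851 \sqrt{157512543}$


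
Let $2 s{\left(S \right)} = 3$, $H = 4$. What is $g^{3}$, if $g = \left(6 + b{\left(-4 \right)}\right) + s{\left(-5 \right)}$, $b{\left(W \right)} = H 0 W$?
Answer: $\frac{3375}{8} \approx 421.88$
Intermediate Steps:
$s{\left(S \right)} = \frac{3}{2}$ ($s{\left(S \right)} = \frac{1}{2} \cdot 3 = \frac{3}{2}$)
$b{\left(W \right)} = 0$ ($b{\left(W \right)} = 4 \cdot 0 W = 0 W = 0$)
$g = \frac{15}{2}$ ($g = \left(6 + 0\right) + \frac{3}{2} = 6 + \frac{3}{2} = \frac{15}{2} \approx 7.5$)
$g^{3} = \left(\frac{15}{2}\right)^{3} = \frac{3375}{8}$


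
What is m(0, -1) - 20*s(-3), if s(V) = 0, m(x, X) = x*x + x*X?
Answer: 0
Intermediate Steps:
m(x, X) = x² + X*x
m(0, -1) - 20*s(-3) = 0*(-1 + 0) - 20*0 = 0*(-1) + 0 = 0 + 0 = 0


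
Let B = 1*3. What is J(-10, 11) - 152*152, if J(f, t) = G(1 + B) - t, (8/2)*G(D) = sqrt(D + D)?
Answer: -23115 + sqrt(2)/2 ≈ -23114.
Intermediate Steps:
B = 3
G(D) = sqrt(2)*sqrt(D)/4 (G(D) = sqrt(D + D)/4 = sqrt(2*D)/4 = (sqrt(2)*sqrt(D))/4 = sqrt(2)*sqrt(D)/4)
J(f, t) = sqrt(2)/2 - t (J(f, t) = sqrt(2)*sqrt(1 + 3)/4 - t = sqrt(2)*sqrt(4)/4 - t = (1/4)*sqrt(2)*2 - t = sqrt(2)/2 - t)
J(-10, 11) - 152*152 = (sqrt(2)/2 - 1*11) - 152*152 = (sqrt(2)/2 - 11) - 23104 = (-11 + sqrt(2)/2) - 23104 = -23115 + sqrt(2)/2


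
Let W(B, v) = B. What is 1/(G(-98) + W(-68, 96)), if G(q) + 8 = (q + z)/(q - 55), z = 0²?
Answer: -153/11530 ≈ -0.013270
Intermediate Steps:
z = 0
G(q) = -8 + q/(-55 + q) (G(q) = -8 + (q + 0)/(q - 55) = -8 + q/(-55 + q))
1/(G(-98) + W(-68, 96)) = 1/((440 - 7*(-98))/(-55 - 98) - 68) = 1/((440 + 686)/(-153) - 68) = 1/(-1/153*1126 - 68) = 1/(-1126/153 - 68) = 1/(-11530/153) = -153/11530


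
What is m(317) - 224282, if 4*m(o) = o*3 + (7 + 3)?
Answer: -896167/4 ≈ -2.2404e+5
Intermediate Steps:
m(o) = 5/2 + 3*o/4 (m(o) = (o*3 + (7 + 3))/4 = (3*o + 10)/4 = (10 + 3*o)/4 = 5/2 + 3*o/4)
m(317) - 224282 = (5/2 + (¾)*317) - 224282 = (5/2 + 951/4) - 224282 = 961/4 - 224282 = -896167/4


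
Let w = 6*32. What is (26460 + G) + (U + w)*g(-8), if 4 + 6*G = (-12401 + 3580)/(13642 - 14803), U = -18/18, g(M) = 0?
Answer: 184324537/6966 ≈ 26461.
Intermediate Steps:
w = 192
U = -1 (U = -18*1/18 = -1)
G = 4177/6966 (G = -⅔ + ((-12401 + 3580)/(13642 - 14803))/6 = -⅔ + (-8821/(-1161))/6 = -⅔ + (-8821*(-1/1161))/6 = -⅔ + (⅙)*(8821/1161) = -⅔ + 8821/6966 = 4177/6966 ≈ 0.59963)
(26460 + G) + (U + w)*g(-8) = (26460 + 4177/6966) + (-1 + 192)*0 = 184324537/6966 + 191*0 = 184324537/6966 + 0 = 184324537/6966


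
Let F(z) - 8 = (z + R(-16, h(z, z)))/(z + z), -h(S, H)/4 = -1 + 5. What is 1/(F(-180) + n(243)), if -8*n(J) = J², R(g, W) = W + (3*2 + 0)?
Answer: -72/530827 ≈ -0.00013564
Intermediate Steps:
h(S, H) = -16 (h(S, H) = -4*(-1 + 5) = -4*4 = -16)
R(g, W) = 6 + W (R(g, W) = W + (6 + 0) = W + 6 = 6 + W)
F(z) = 8 + (-10 + z)/(2*z) (F(z) = 8 + (z + (6 - 16))/(z + z) = 8 + (z - 10)/((2*z)) = 8 + (-10 + z)*(1/(2*z)) = 8 + (-10 + z)/(2*z))
n(J) = -J²/8
1/(F(-180) + n(243)) = 1/((17/2 - 5/(-180)) - ⅛*243²) = 1/((17/2 - 5*(-1/180)) - ⅛*59049) = 1/((17/2 + 1/36) - 59049/8) = 1/(307/36 - 59049/8) = 1/(-530827/72) = -72/530827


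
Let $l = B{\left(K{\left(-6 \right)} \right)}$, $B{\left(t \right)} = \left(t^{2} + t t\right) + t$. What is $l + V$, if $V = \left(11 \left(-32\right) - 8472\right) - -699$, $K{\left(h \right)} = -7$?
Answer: $-8034$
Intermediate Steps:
$B{\left(t \right)} = t + 2 t^{2}$ ($B{\left(t \right)} = \left(t^{2} + t^{2}\right) + t = 2 t^{2} + t = t + 2 t^{2}$)
$l = 91$ ($l = - 7 \left(1 + 2 \left(-7\right)\right) = - 7 \left(1 - 14\right) = \left(-7\right) \left(-13\right) = 91$)
$V = -8125$ ($V = \left(-352 - 8472\right) + \left(-21 + 720\right) = -8824 + 699 = -8125$)
$l + V = 91 - 8125 = -8034$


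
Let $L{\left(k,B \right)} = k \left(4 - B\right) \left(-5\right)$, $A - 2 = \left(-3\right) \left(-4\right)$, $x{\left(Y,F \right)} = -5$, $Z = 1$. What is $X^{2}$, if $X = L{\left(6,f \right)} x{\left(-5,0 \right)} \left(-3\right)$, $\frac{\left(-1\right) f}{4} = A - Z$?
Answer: $635040000$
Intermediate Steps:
$A = 14$ ($A = 2 - -12 = 2 + 12 = 14$)
$f = -52$ ($f = - 4 \left(14 - 1\right) = \left(-4\right) 13 = -52$)
$L{\left(k,B \right)} = - 5 k \left(4 - B\right)$
$X = -25200$ ($X = 5 \cdot 6 \left(-4 - 52\right) \left(-5\right) \left(-3\right) = 5 \cdot 6 \left(-56\right) \left(-5\right) \left(-3\right) = \left(-1680\right) \left(-5\right) \left(-3\right) = 8400 \left(-3\right) = -25200$)
$X^{2} = \left(-25200\right)^{2} = 635040000$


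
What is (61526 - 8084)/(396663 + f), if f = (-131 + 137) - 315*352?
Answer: 17814/95263 ≈ 0.18700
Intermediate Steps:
f = -110874 (f = 6 - 110880 = -110874)
(61526 - 8084)/(396663 + f) = (61526 - 8084)/(396663 - 110874) = 53442/285789 = 53442*(1/285789) = 17814/95263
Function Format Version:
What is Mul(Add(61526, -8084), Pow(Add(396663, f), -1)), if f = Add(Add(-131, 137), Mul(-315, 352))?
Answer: Rational(17814, 95263) ≈ 0.18700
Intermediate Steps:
f = -110874 (f = Add(6, -110880) = -110874)
Mul(Add(61526, -8084), Pow(Add(396663, f), -1)) = Mul(Add(61526, -8084), Pow(Add(396663, -110874), -1)) = Mul(53442, Pow(285789, -1)) = Mul(53442, Rational(1, 285789)) = Rational(17814, 95263)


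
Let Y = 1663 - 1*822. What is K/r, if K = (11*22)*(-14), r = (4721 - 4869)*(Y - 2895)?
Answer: -847/75998 ≈ -0.011145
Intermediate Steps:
Y = 841 (Y = 1663 - 822 = 841)
r = 303992 (r = (4721 - 4869)*(841 - 2895) = -148*(-2054) = 303992)
K = -3388 (K = 242*(-14) = -3388)
K/r = -3388/303992 = -3388*1/303992 = -847/75998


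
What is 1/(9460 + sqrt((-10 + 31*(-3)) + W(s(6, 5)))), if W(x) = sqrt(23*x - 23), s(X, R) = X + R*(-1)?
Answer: 9460/89491703 - I*sqrt(103)/89491703 ≈ 0.00010571 - 1.1341e-7*I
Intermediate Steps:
s(X, R) = X - R
W(x) = sqrt(-23 + 23*x)
1/(9460 + sqrt((-10 + 31*(-3)) + W(s(6, 5)))) = 1/(9460 + sqrt((-10 + 31*(-3)) + sqrt(-23 + 23*(6 - 1*5)))) = 1/(9460 + sqrt((-10 - 93) + sqrt(-23 + 23*(6 - 5)))) = 1/(9460 + sqrt(-103 + sqrt(-23 + 23*1))) = 1/(9460 + sqrt(-103 + sqrt(-23 + 23))) = 1/(9460 + sqrt(-103 + sqrt(0))) = 1/(9460 + sqrt(-103 + 0)) = 1/(9460 + sqrt(-103)) = 1/(9460 + I*sqrt(103))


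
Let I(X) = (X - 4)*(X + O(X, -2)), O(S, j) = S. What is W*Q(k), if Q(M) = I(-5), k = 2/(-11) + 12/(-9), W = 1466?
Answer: 131940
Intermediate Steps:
k = -50/33 (k = 2*(-1/11) + 12*(-1/9) = -2/11 - 4/3 = -50/33 ≈ -1.5152)
I(X) = 2*X*(-4 + X) (I(X) = (X - 4)*(X + X) = (-4 + X)*(2*X) = 2*X*(-4 + X))
Q(M) = 90 (Q(M) = 2*(-5)*(-4 - 5) = 2*(-5)*(-9) = 90)
W*Q(k) = 1466*90 = 131940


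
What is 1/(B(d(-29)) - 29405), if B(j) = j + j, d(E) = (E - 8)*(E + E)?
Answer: -1/25113 ≈ -3.9820e-5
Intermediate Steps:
d(E) = 2*E*(-8 + E) (d(E) = (-8 + E)*(2*E) = 2*E*(-8 + E))
B(j) = 2*j
1/(B(d(-29)) - 29405) = 1/(2*(2*(-29)*(-8 - 29)) - 29405) = 1/(2*(2*(-29)*(-37)) - 29405) = 1/(2*2146 - 29405) = 1/(4292 - 29405) = 1/(-25113) = -1/25113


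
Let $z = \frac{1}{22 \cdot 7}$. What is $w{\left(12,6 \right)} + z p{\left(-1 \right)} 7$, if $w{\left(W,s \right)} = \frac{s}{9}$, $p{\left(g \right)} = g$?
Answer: $\frac{41}{66} \approx 0.62121$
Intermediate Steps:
$z = \frac{1}{154} \approx 0.0064935$
$w{\left(W,s \right)} = \frac{s}{9}$ ($w{\left(W,s \right)} = s \frac{1}{9} = \frac{s}{9}$)
$w{\left(12,6 \right)} + z p{\left(-1 \right)} 7 = \frac{1}{9} \cdot 6 + \frac{\left(-1\right) 7}{154} = \frac{2}{3} + \frac{1}{154} \left(-7\right) = \frac{2}{3} - \frac{1}{22} = \frac{41}{66}$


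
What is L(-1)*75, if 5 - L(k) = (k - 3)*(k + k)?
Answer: -225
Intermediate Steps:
L(k) = 5 - 2*k*(-3 + k) (L(k) = 5 - (k - 3)*(k + k) = 5 - (-3 + k)*2*k = 5 - 2*k*(-3 + k))
L(-1)*75 = (5 - 2*(-1)**2 + 6*(-1))*75 = (5 - 2*1 - 6)*75 = (5 - 2 - 6)*75 = -3*75 = -225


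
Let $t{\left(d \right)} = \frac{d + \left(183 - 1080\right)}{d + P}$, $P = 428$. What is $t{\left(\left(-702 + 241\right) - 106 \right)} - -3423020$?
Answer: $\frac{475801244}{139} \approx 3.423 \cdot 10^{6}$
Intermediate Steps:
$t{\left(d \right)} = \frac{-897 + d}{428 + d}$ ($t{\left(d \right)} = \frac{d + \left(183 - 1080\right)}{d + 428} = \frac{d + \left(183 - 1080\right)}{428 + d} = \frac{d - 897}{428 + d} = \frac{-897 + d}{428 + d}$)
$t{\left(\left(-702 + 241\right) - 106 \right)} - -3423020 = \frac{-897 + \left(\left(-702 + 241\right) - 106\right)}{428 + \left(\left(-702 + 241\right) - 106\right)} - -3423020 = \frac{-897 - 567}{428 - 567} + 3423020 = \frac{1}{-139} \left(-1464\right) + 3423020 = \left(- \frac{1}{139}\right) \left(-1464\right) + 3423020 = \frac{1464}{139} + 3423020 = \frac{475801244}{139}$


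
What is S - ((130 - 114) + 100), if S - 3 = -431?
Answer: -544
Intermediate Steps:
S = -428 (S = 3 - 431 = -428)
S - ((130 - 114) + 100) = -428 - ((130 - 114) + 100) = -428 - (16 + 100) = -428 - 1*116 = -428 - 116 = -544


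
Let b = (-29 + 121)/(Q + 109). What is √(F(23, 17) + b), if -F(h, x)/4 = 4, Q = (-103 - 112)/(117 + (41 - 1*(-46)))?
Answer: 16*I*√79483/1159 ≈ 3.892*I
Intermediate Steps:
Q = -215/204 (Q = -215/(117 + (41 + 46)) = -215/(117 + 87) = -215/204 ≈ -1.0539)
F(h, x) = -16 (F(h, x) = -4*4 = -16)
b = 18768/22021 (b = (-29 + 121)/(-215/204 + 109) = 92/(22021/204) = 92*(204/22021) = 18768/22021 ≈ 0.85228)
√(F(23, 17) + b) = √(-16 + 18768/22021) = √(-333568/22021) = 16*I*√79483/1159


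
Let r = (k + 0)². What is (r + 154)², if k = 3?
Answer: 26569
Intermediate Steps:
r = 9 (r = (3 + 0)² = 3² = 9)
(r + 154)² = (9 + 154)² = 163² = 26569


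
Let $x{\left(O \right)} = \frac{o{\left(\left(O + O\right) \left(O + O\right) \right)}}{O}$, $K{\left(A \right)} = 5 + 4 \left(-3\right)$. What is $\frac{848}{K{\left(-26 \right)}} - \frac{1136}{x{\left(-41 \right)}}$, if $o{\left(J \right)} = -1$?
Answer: $- \frac{326880}{7} \approx -46697.0$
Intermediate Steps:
$K{\left(A \right)} = -7$ ($K{\left(A \right)} = 5 - 12 = -7$)
$x{\left(O \right)} = - \frac{1}{O}$
$\frac{848}{K{\left(-26 \right)}} - \frac{1136}{x{\left(-41 \right)}} = \frac{848}{-7} - \frac{1136}{\left(-1\right) \frac{1}{-41}} = 848 \left(- \frac{1}{7}\right) - \frac{1136}{\left(-1\right) \left(- \frac{1}{41}\right)} = - \frac{848}{7} - 1136 \frac{1}{\frac{1}{41}} = - \frac{848}{7} - 46576 = - \frac{326880}{7}$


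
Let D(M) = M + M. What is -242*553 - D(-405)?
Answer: -133016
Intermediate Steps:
D(M) = 2*M
-242*553 - D(-405) = -242*553 - 2*(-405) = -133826 - 1*(-810) = -133826 + 810 = -133016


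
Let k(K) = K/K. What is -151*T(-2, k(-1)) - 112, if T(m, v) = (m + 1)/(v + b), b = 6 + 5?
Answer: -1193/12 ≈ -99.417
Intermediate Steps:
b = 11
k(K) = 1
T(m, v) = (1 + m)/(11 + v) (T(m, v) = (m + 1)/(v + 11) = (1 + m)/(11 + v))
-151*T(-2, k(-1)) - 112 = -151*(1 - 2)/(11 + 1) - 112 = -151*(-1)/12 - 112 = -151*(-1/12) - 112 = 151/12 - 112 = -1193/12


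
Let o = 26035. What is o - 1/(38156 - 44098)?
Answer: 154699971/5942 ≈ 26035.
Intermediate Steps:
o - 1/(38156 - 44098) = 26035 - 1/(38156 - 44098) = 26035 - 1/(-5942) = 26035 - 1*(-1/5942) = 26035 + 1/5942 = 154699971/5942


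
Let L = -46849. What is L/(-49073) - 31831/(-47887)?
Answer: 3805500726/2349958751 ≈ 1.6194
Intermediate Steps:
L/(-49073) - 31831/(-47887) = -46849/(-49073) - 31831/(-47887) = -46849*(-1/49073) - 31831*(-1/47887) = 46849/49073 + 31831/47887 = 3805500726/2349958751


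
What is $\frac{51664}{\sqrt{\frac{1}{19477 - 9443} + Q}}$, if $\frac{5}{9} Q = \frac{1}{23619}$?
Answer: $\frac{51664 \sqrt{27438659877470}}{69467} \approx 3.8957 \cdot 10^{6}$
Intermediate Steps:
$Q = \frac{3}{39365}$ ($Q = \frac{9}{5 \cdot 23619} = \frac{9}{5} \cdot \frac{1}{23619} = \frac{3}{39365} \approx 7.621 \cdot 10^{-5}$)
$\frac{51664}{\sqrt{\frac{1}{19477 - 9443} + Q}} = \frac{51664}{\sqrt{\frac{1}{19477 - 9443} + \frac{3}{39365}}} = \frac{51664}{\sqrt{\frac{1}{10034} + \frac{3}{39365}}} = \frac{51664}{\sqrt{\frac{69467}{394988410}}} = \frac{51664}{\frac{1}{394988410} \sqrt{27438659877470}} = 51664 \frac{\sqrt{27438659877470}}{69467} = \frac{51664 \sqrt{27438659877470}}{69467}$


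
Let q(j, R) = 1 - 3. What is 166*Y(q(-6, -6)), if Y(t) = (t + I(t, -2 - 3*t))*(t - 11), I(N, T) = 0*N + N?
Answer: 8632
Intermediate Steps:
I(N, T) = N (I(N, T) = 0 + N = N)
q(j, R) = -2
Y(t) = 2*t*(-11 + t) (Y(t) = (t + t)*(t - 11) = (2*t)*(-11 + t) = 2*t*(-11 + t))
166*Y(q(-6, -6)) = 166*(2*(-2)*(-11 - 2)) = 166*(2*(-2)*(-13)) = 166*52 = 8632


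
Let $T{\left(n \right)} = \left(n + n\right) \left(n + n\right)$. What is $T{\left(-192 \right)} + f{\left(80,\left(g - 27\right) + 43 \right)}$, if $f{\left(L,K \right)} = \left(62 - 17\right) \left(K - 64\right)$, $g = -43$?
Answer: $143361$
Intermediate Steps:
$T{\left(n \right)} = 4 n^{2}$ ($T{\left(n \right)} = 2 n 2 n = 4 n^{2}$)
$f{\left(L,K \right)} = -2880 + 45 K$ ($f{\left(L,K \right)} = 45 \left(-64 + K\right) = -2880 + 45 K$)
$T{\left(-192 \right)} + f{\left(80,\left(g - 27\right) + 43 \right)} = 4 \left(-192\right)^{2} - \left(2880 - 45 \left(\left(-43 - 27\right) + 43\right)\right) = 4 \cdot 36864 - \left(2880 - 45 \left(-70 + 43\right)\right) = 147456 + \left(-2880 + 45 \left(-27\right)\right) = 147456 - 4095 = 143361$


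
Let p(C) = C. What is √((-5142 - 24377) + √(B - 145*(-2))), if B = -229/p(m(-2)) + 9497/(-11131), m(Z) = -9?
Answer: √(-32916414002031 + 66786*√87699579529)/33393 ≈ 171.76*I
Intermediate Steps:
B = 2463526/100179 (B = -229/(-9) + 9497/(-11131) = -229*(-⅑) + 9497*(-1/11131) = 229/9 - 9497/11131 = 2463526/100179 ≈ 24.591)
√((-5142 - 24377) + √(B - 145*(-2))) = √((-5142 - 24377) + √(2463526/100179 - 145*(-2))) = √(-29519 + √(2463526/100179 + 290)) = √(-29519 + √(31515436/100179)) = √(-29519 + 2*√87699579529/33393)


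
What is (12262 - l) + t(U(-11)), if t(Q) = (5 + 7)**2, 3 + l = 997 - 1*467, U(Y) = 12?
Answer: 11879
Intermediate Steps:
l = 527 (l = -3 + (997 - 1*467) = -3 + (997 - 467) = -3 + 530 = 527)
t(Q) = 144 (t(Q) = 12**2 = 144)
(12262 - l) + t(U(-11)) = (12262 - 1*527) + 144 = (12262 - 527) + 144 = 11735 + 144 = 11879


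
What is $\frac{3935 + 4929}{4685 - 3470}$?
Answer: $\frac{8864}{1215} \approx 7.2955$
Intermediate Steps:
$\frac{3935 + 4929}{4685 - 3470} = \frac{8864}{1215}$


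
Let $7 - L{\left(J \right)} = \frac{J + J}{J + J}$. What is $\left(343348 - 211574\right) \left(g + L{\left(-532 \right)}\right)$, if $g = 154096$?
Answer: $20306636948$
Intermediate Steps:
$L{\left(J \right)} = 6$ ($L{\left(J \right)} = 7 - \frac{J + J}{J + J} = 7 - \frac{2 J}{2 J} = 7 - 2 J \frac{1}{2 J} = 7 - 1 = 6$)
$\left(343348 - 211574\right) \left(g + L{\left(-532 \right)}\right) = \left(343348 - 211574\right) \left(154096 + 6\right) = 131774 \cdot 154102 = 20306636948$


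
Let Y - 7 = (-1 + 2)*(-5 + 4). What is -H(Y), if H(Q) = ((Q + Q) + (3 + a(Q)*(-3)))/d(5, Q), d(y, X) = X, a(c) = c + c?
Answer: 7/2 ≈ 3.5000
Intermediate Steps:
a(c) = 2*c
Y = 6 (Y = 7 + (-1 + 2)*(-5 + 4) = 7 + 1*(-1) = 7 - 1 = 6)
H(Q) = (3 - 4*Q)/Q (H(Q) = ((Q + Q) + (3 + (2*Q)*(-3)))/Q = (2*Q + (3 - 6*Q))/Q = (3 - 4*Q)/Q)
-H(Y) = -(-4 + 3/6) = -(-4 + 3*(1/6)) = -(-4 + 1/2) = -1*(-7/2) = 7/2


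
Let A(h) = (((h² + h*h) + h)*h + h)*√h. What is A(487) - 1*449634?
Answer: -449634 + 231240262*√487 ≈ 5.1026e+9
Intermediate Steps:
A(h) = √h*(h + h*(h + 2*h²)) (A(h) = (((h² + h²) + h)*h + h)*√h = ((2*h² + h)*h + h)*√h = ((h + 2*h²)*h + h)*√h = (h*(h + 2*h²) + h)*√h = (h + h*(h + 2*h²))*√h = √h*(h + h*(h + 2*h²)))
A(487) - 1*449634 = 487^(3/2)*(1 + 487 + 2*487²) - 1*449634 = (487*√487)*(1 + 487 + 2*237169) - 449634 = (487*√487)*(1 + 487 + 474338) - 449634 = (487*√487)*474826 - 449634 = 231240262*√487 - 449634 = -449634 + 231240262*√487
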